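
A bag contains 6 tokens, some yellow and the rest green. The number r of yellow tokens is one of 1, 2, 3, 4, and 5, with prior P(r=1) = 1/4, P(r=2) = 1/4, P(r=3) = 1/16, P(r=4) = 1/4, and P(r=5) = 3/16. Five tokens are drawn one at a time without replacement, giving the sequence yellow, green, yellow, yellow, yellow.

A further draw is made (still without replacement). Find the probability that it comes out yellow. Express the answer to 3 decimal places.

0.652

Under each hypothesis, the probability of the observed sequence is: P(data | r = 1) = (1/6)(5/5)(0/4) = 0; P(data | r = 2) = (2/6)(4/5)(1/4)(0/3) = 0; P(data | r = 3) = (3/6)(3/5)(2/4)(1/3)(0/2) = 0; P(data | r = 4) = (4/6)(2/5)(3/4)(2/3)(1/2) = 1/15; P(data | r = 5) = (5/6)(1/5)(4/4)(3/3)(2/2) = 1/6.
Weighting by the prior gives 1/4 · 0 = 0, 1/4 · 0 = 0, 1/16 · 0 = 0, 1/4 · 1/15 = 1/60, 3/16 · 1/6 = 1/32; these sum to 23/480.
Dividing through by the total gives posterior P(r = 1 | data) = 0, P(r = 2 | data) = 0, P(r = 3 | data) = 0, P(r = 4 | data) = 8/23, P(r = 5 | data) = 15/23.
The predictive probability is P(yellow next | data) = (0)(8/23) + (1)(15/23) = 15/23.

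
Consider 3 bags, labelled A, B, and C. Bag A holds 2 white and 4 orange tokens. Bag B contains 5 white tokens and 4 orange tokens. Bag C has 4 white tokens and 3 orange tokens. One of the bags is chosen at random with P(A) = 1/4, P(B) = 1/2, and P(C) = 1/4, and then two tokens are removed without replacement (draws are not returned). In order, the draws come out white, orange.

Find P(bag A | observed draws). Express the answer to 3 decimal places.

0.241

Under each hypothesis, the probability of the observed sequence is: P(data | bag A) = (2/6)(4/5) = 0.26667; P(data | bag B) = (5/9)(4/8) = 0.27778; P(data | bag C) = (4/7)(3/6) = 0.28571.
Multiplying each by its prior: 1/4 · 0.26667 = 0.066667, 1/2 · 0.27778 = 0.13889, 1/4 · 0.28571 = 0.071429; summing to 0.27698.
Therefore the posterior P(bag A | data) = (0.066667) / (0.27698) = 0.24069.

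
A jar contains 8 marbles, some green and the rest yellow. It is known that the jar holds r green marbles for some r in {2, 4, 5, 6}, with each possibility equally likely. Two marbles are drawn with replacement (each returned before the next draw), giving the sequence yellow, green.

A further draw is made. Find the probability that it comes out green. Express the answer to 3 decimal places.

Under each hypothesis, the probability of the observed sequence is: P(data | r = 2) = (6/8)(2/8) = 3/16; P(data | r = 4) = (4/8)(4/8) = 1/4; P(data | r = 5) = (3/8)(5/8) = 15/64; P(data | r = 6) = (2/8)(6/8) = 3/16.
The prior-weighted likelihoods are 1/4 · 3/16 = 3/64, 1/4 · 1/4 = 1/16, 1/4 · 15/64 = 15/256, 1/4 · 3/16 = 3/64; with total 55/256.
Normalising, the posterior is P(r = 2 | data) = 12/55, P(r = 4 | data) = 16/55, P(r = 5 | data) = 3/11, P(r = 6 | data) = 12/55.
Averaging over the posterior, P(green next | data) = (1/4)(12/55) + (1/2)(16/55) + (5/8)(3/11) + (3/4)(12/55) = 47/88.

0.534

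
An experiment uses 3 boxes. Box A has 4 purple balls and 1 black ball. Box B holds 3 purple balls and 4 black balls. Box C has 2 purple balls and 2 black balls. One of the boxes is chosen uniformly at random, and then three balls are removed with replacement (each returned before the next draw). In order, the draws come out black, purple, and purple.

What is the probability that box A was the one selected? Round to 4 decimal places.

0.3576

Under each hypothesis, the probability of the observed sequence is: P(data | box A) = (1/5)(4/5)(4/5) = 0.128; P(data | box B) = (4/7)(3/7)(3/7) = 0.10496; P(data | box C) = (2/4)(2/4)(2/4) = 0.125.
Weighting by the prior gives 1/3 · 0.128 = 0.042667, 1/3 · 0.10496 = 0.034985, 1/3 · 0.125 = 0.041667; summing to 0.11932.
Therefore the posterior P(box A | data) = (0.042667) / (0.11932) = 0.35759.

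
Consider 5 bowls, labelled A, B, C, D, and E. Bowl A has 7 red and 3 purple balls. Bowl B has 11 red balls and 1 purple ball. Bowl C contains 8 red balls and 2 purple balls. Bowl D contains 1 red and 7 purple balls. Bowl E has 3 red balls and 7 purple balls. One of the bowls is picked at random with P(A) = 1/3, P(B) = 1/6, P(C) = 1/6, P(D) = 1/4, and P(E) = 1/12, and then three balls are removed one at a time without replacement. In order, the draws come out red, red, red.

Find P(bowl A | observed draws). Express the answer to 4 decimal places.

Compute the likelihood of the observed sequence for each case: P(data | bowl A) = (7/10)(6/9)(5/8) = 0.29167; P(data | bowl B) = (11/12)(10/11)(9/10) = 0.75; P(data | bowl C) = (8/10)(7/9)(6/8) = 0.46667; P(data | bowl D) = (1/8)(0/7) = 0; P(data | bowl E) = (3/10)(2/9)(1/8) = 0.0083333.
Weighting by the prior gives 1/3 · 0.29167 = 0.097222, 1/6 · 0.75 = 0.125, 1/6 · 0.46667 = 0.077778, 1/4 · 0 = 0, 1/12 · 0.0083333 = 0.00069444; with total 0.30069.
So P(bowl A | data) = (0.097222) / (0.30069) = 0.32333.

0.3233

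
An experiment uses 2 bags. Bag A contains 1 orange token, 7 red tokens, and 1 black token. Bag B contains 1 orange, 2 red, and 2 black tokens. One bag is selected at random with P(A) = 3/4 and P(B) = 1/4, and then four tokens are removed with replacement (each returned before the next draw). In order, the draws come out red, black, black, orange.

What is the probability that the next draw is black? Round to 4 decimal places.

Compute the likelihood of the observed sequence for each case: P(data | bag A) = (7/9)(1/9)(1/9)(1/9) = 0.0010669; P(data | bag B) = (2/5)(2/5)(2/5)(1/5) = 0.0128.
Multiplying each by its prior: 3/4 · 0.0010669 = 0.00080018, 1/4 · 0.0128 = 0.0032; with total 0.0040002.
Normalising, the posterior is P(bag A | data) = 0.20004, P(bag B | data) = 0.79996.
So P(black next | data) = Σ P(black next | H) P(H | data) = (1/9)(0.20004) + (2/5)(0.79996) = 0.34221.

0.3422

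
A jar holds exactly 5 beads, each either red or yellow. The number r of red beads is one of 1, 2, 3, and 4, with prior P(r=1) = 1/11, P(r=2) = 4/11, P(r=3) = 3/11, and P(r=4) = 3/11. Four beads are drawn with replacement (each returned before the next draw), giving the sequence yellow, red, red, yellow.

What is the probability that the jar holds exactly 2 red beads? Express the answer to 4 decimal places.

For each hypothesis, P(data | H) works out to: P(data | r = 1) = (4/5)(1/5)(1/5)(4/5) = 0.0256; P(data | r = 2) = (3/5)(2/5)(2/5)(3/5) = 0.0576; P(data | r = 3) = (2/5)(3/5)(3/5)(2/5) = 0.0576; P(data | r = 4) = (1/5)(4/5)(4/5)(1/5) = 0.0256.
Multiplying each by its prior: 1/11 · 0.0256 = 0.0023273, 4/11 · 0.0576 = 0.020945, 3/11 · 0.0576 = 0.015709, 3/11 · 0.0256 = 0.0069818; with total 0.045964.
Therefore the posterior P(r = 2 | data) = (0.020945) / (0.045964) = 0.4557.

0.4557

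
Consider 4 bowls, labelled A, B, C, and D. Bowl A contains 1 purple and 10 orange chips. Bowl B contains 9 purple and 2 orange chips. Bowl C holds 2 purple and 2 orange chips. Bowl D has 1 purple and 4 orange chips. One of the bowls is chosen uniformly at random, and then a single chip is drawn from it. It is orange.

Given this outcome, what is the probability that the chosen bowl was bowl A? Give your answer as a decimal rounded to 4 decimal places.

0.3802

The likelihood of this draw under each hypothesis: P(data | bowl A) = (10/11) = 10/11; P(data | bowl B) = (2/11) = 2/11; P(data | bowl C) = (2/4) = 1/2; P(data | bowl D) = (4/5) = 4/5.
The prior-weighted likelihoods are 1/4 · 10/11 = 5/22, 1/4 · 2/11 = 1/22, 1/4 · 1/2 = 1/8, 1/4 · 4/5 = 1/5; summing to 263/440.
So P(bowl A | data) = (5/22) / (263/440) = 100/263.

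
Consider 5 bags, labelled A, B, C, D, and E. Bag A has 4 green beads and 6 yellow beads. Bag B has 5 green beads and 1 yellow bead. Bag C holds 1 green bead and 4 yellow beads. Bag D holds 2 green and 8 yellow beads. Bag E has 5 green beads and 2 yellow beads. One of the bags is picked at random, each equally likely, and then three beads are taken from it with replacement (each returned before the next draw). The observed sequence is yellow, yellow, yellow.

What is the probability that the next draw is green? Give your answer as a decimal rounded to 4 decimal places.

0.2458

Under each hypothesis, the probability of the observed sequence is: P(data | bag A) = (6/10)(6/10)(6/10) = 0.216; P(data | bag B) = (1/6)(1/6)(1/6) = 0.0046296; P(data | bag C) = (4/5)(4/5)(4/5) = 0.512; P(data | bag D) = (8/10)(8/10)(8/10) = 0.512; P(data | bag E) = (2/7)(2/7)(2/7) = 0.023324.
Weighting by the prior gives 1/5 · 0.216 = 0.0432, 1/5 · 0.0046296 = 0.00092593, 1/5 · 0.512 = 0.1024, 1/5 · 0.512 = 0.1024, 1/5 · 0.023324 = 0.0046647; summing to 0.25359.
Dividing through by the total gives posterior P(bag A | data) = 0.17035, P(bag B | data) = 0.0036513, P(bag C | data) = 0.4038, P(bag D | data) = 0.4038, P(bag E | data) = 0.018395.
So P(green next | data) = Σ P(green next | H) P(H | data) = (2/5)(0.17035) + (5/6)(0.0036513) + (1/5)(0.4038) + (1/5)(0.4038) + (5/7)(0.018395) = 0.24584.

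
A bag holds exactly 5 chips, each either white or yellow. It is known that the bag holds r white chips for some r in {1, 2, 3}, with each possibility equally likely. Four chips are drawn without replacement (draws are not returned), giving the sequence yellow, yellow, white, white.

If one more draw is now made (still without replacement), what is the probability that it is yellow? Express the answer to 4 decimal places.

0.5000

For each hypothesis, P(data | H) works out to: P(data | r = 1) = (4/5)(3/4)(1/3)(0/2) = 0; P(data | r = 2) = (3/5)(2/4)(2/3)(1/2) = 1/10; P(data | r = 3) = (2/5)(1/4)(3/3)(2/2) = 1/10.
The prior-weighted likelihoods are 1/3 · 0 = 0, 1/3 · 1/10 = 1/30, 1/3 · 1/10 = 1/30; with total 1/15.
The posterior is then P(r = 1 | data) = 0, P(r = 2 | data) = 1/2, P(r = 3 | data) = 1/2.
Averaging over the posterior, P(yellow next | data) = (1)(1/2) + (0)(1/2) = 1/2.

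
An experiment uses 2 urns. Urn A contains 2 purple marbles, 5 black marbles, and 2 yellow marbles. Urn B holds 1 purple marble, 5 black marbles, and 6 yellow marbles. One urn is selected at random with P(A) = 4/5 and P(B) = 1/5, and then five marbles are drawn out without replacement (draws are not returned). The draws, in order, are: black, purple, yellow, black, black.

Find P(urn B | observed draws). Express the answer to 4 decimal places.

0.0563

Under each hypothesis, the probability of the observed sequence is: P(data | urn A) = (5/9)(2/8)(2/7)(4/6)(3/5) = 0.015873; P(data | urn B) = (5/12)(1/11)(6/10)(4/9)(3/8) = 0.0037879.
Weighting by the prior gives 4/5 · 0.015873 = 0.012698, 1/5 · 0.0037879 = 0.00075758; with total 0.013456.
By Bayes' rule, P(urn B | data) = (0.00075758) / (0.013456) = 0.0563.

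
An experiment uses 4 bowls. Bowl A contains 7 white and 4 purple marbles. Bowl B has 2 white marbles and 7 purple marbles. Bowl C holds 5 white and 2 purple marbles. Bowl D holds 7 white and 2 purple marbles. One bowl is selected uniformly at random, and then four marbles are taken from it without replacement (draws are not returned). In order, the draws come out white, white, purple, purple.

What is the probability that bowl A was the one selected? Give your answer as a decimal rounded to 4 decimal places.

The likelihood of the observed sequence under each hypothesis: P(data | bowl A) = (7/11)(6/10)(4/9)(3/8) = 0.063636; P(data | bowl B) = (2/9)(1/8)(7/7)(6/6) = 0.027778; P(data | bowl C) = (5/7)(4/6)(2/5)(1/4) = 0.047619; P(data | bowl D) = (7/9)(6/8)(2/7)(1/6) = 0.027778.
The prior-weighted likelihoods are 1/4 · 0.063636 = 0.015909, 1/4 · 0.027778 = 0.0069444, 1/4 · 0.047619 = 0.011905, 1/4 · 0.027778 = 0.0069444; summing to 0.041703.
By Bayes' rule, P(bowl A | data) = (0.015909) / (0.041703) = 0.38149.

0.3815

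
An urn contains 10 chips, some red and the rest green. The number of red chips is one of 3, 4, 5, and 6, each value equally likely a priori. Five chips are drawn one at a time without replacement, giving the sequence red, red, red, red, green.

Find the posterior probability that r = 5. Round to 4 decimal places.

0.2747

The likelihood of the observed sequence under each hypothesis: P(data | r = 3) = (3/10)(2/9)(1/8)(0/7) = 0; P(data | r = 4) = (4/10)(3/9)(2/8)(1/7)(6/6) = 0.0047619; P(data | r = 5) = (5/10)(4/9)(3/8)(2/7)(5/6) = 0.019841; P(data | r = 6) = (6/10)(5/9)(4/8)(3/7)(4/6) = 0.047619.
Multiplying each by its prior: 1/4 · 0 = 0, 1/4 · 0.0047619 = 0.0011905, 1/4 · 0.019841 = 0.0049603, 1/4 · 0.047619 = 0.011905; summing to 0.018056.
By Bayes' rule, P(r = 5 | data) = (0.0049603) / (0.018056) = 0.27473.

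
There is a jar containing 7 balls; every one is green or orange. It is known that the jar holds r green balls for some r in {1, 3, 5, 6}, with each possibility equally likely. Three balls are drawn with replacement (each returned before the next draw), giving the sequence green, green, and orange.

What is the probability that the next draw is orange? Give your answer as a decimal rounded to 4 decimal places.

Under each hypothesis, the probability of the observed sequence is: P(data | r = 1) = (1/7)(1/7)(6/7) = 6/343; P(data | r = 3) = (3/7)(3/7)(4/7) = 36/343; P(data | r = 5) = (5/7)(5/7)(2/7) = 50/343; P(data | r = 6) = (6/7)(6/7)(1/7) = 36/343.
Weighting by the prior gives 1/4 · 6/343 = 3/686, 1/4 · 36/343 = 9/343, 1/4 · 50/343 = 25/686, 1/4 · 36/343 = 9/343; with total 32/343.
Dividing through by the total gives posterior P(r = 1 | data) = 3/64, P(r = 3 | data) = 9/32, P(r = 5 | data) = 25/64, P(r = 6 | data) = 9/32.
The predictive probability is P(orange next | data) = (6/7)(3/64) + (4/7)(9/32) + (2/7)(25/64) + (1/7)(9/32) = 79/224.

0.3527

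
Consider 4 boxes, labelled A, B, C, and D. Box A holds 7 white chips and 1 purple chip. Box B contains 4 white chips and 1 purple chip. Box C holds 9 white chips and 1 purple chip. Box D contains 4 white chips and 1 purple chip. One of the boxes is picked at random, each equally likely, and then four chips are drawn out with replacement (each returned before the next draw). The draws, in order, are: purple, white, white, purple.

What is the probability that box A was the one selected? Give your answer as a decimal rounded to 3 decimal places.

Under each hypothesis, the probability of the observed sequence is: P(data | box A) = (1/8)(7/8)(7/8)(1/8) = 0.011963; P(data | box B) = (1/5)(4/5)(4/5)(1/5) = 0.0256; P(data | box C) = (1/10)(9/10)(9/10)(1/10) = 0.0081; P(data | box D) = (1/5)(4/5)(4/5)(1/5) = 0.0256.
The prior-weighted likelihoods are 1/4 · 0.011963 = 0.0029907, 1/4 · 0.0256 = 0.0064, 1/4 · 0.0081 = 0.002025, 1/4 · 0.0256 = 0.0064; summing to 0.017816.
By Bayes' rule, P(box A | data) = (0.0029907) / (0.017816) = 0.16787.

0.168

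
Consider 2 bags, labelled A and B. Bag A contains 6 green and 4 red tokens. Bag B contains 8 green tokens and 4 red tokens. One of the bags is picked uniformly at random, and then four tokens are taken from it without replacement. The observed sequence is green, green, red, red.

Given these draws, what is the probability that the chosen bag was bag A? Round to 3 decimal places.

For each hypothesis, P(data | H) works out to: P(data | bag A) = (6/10)(5/9)(4/8)(3/7) = 0.071429; P(data | bag B) = (8/12)(7/11)(4/10)(3/9) = 0.056566.
Weighting by the prior gives 1/2 · 0.071429 = 0.035714, 1/2 · 0.056566 = 0.028283; summing to 0.063997.
Therefore the posterior P(bag A | data) = (0.035714) / (0.063997) = 0.55806.

0.558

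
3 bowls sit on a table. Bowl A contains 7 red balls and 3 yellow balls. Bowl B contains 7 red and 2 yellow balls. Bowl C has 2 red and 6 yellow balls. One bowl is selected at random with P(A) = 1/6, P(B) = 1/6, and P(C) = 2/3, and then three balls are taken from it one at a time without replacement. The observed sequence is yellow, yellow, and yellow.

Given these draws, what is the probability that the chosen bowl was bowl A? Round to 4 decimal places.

Compute the likelihood of the observed sequence for each case: P(data | bowl A) = (3/10)(2/9)(1/8) = 0.0083333; P(data | bowl B) = (2/9)(1/8)(0/7) = 0; P(data | bowl C) = (6/8)(5/7)(4/6) = 0.35714.
Weighting by the prior gives 1/6 · 0.0083333 = 0.0013889, 1/6 · 0 = 0, 2/3 · 0.35714 = 0.2381; summing to 0.23948.
Therefore the posterior P(bowl A | data) = (0.0013889) / (0.23948) = 0.0057995.

0.0058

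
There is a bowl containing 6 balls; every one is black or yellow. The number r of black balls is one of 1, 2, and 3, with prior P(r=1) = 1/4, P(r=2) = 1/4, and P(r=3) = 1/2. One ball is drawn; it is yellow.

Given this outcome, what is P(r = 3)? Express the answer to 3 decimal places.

Compute the likelihood of this draw for each case: P(data | r = 1) = (5/6) = 5/6; P(data | r = 2) = (4/6) = 2/3; P(data | r = 3) = (3/6) = 1/2.
The prior-weighted likelihoods are 1/4 · 5/6 = 5/24, 1/4 · 2/3 = 1/6, 1/2 · 1/2 = 1/4; with total 5/8.
So P(r = 3 | data) = (1/4) / (5/8) = 2/5.

0.400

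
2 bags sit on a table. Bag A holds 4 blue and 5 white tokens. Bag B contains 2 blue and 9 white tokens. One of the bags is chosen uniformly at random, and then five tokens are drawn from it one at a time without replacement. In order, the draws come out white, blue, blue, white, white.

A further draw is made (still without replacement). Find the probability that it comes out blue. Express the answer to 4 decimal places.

Compute the likelihood of the observed sequence for each case: P(data | bag A) = (5/9)(4/8)(3/7)(4/6)(3/5) = 0.047619; P(data | bag B) = (9/11)(2/10)(1/9)(8/8)(7/7) = 0.018182.
The prior-weighted likelihoods are 1/2 · 0.047619 = 0.02381, 1/2 · 0.018182 = 0.0090909; with total 0.0329.
Dividing through by the total gives posterior P(bag A | data) = 0.72368, P(bag B | data) = 0.27632.
So P(blue next | data) = Σ P(blue next | H) P(H | data) = (1/2)(0.72368) + (0)(0.27632) = 0.36184.

0.3618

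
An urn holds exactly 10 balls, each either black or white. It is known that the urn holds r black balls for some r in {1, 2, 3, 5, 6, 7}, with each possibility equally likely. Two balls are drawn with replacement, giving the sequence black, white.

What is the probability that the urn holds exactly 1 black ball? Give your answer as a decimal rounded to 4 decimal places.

For each hypothesis, P(data | H) works out to: P(data | r = 1) = (1/10)(9/10) = 9/100; P(data | r = 2) = (2/10)(8/10) = 4/25; P(data | r = 3) = (3/10)(7/10) = 21/100; P(data | r = 5) = (5/10)(5/10) = 1/4; P(data | r = 6) = (6/10)(4/10) = 6/25; P(data | r = 7) = (7/10)(3/10) = 21/100.
Weighting by the prior gives 1/6 · 9/100 = 3/200, 1/6 · 4/25 = 2/75, 1/6 · 21/100 = 7/200, 1/6 · 1/4 = 1/24, 1/6 · 6/25 = 1/25, 1/6 · 21/100 = 7/200; these sum to 29/150.
So P(r = 1 | data) = (3/200) / (29/150) = 9/116.

0.0776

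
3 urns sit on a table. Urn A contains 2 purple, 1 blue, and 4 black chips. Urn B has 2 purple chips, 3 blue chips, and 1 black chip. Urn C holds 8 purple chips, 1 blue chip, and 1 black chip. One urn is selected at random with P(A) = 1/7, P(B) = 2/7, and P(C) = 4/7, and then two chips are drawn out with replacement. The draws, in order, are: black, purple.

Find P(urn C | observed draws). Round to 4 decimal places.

0.5384

Under each hypothesis, the probability of the observed sequence is: P(data | urn A) = (4/7)(2/7) = 0.16327; P(data | urn B) = (1/6)(2/6) = 0.055556; P(data | urn C) = (1/10)(8/10) = 0.08.
Multiplying each by its prior: 1/7 · 0.16327 = 0.023324, 2/7 · 0.055556 = 0.015873, 4/7 · 0.08 = 0.045714; with total 0.084911.
So P(urn C | data) = (0.045714) / (0.084911) = 0.53838.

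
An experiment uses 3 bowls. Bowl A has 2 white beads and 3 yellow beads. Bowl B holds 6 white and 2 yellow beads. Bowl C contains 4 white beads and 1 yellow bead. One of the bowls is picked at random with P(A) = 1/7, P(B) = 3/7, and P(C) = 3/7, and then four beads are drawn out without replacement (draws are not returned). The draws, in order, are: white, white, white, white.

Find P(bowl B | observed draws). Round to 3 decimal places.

0.517

The likelihood of the observed sequence under each hypothesis: P(data | bowl A) = (2/5)(1/4)(0/3) = 0; P(data | bowl B) = (6/8)(5/7)(4/6)(3/5) = 3/14; P(data | bowl C) = (4/5)(3/4)(2/3)(1/2) = 1/5.
The prior-weighted likelihoods are 1/7 · 0 = 0, 3/7 · 3/14 = 9/98, 3/7 · 1/5 = 3/35; these sum to 87/490.
Therefore the posterior P(bowl B | data) = (9/98) / (87/490) = 15/29.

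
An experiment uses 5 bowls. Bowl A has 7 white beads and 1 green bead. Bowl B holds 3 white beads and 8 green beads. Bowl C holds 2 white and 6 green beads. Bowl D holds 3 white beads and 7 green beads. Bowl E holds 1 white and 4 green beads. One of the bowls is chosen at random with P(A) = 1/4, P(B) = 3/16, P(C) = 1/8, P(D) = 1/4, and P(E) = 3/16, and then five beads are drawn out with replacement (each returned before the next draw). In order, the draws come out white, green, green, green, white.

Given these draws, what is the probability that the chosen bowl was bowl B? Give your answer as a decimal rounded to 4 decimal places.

The likelihood of the observed sequence under each hypothesis: P(data | bowl A) = (7/8)(1/8)(1/8)(1/8)(7/8) = 0.0014954; P(data | bowl B) = (3/11)(8/11)(8/11)(8/11)(3/11) = 0.028612; P(data | bowl C) = (2/8)(6/8)(6/8)(6/8)(2/8) = 0.026367; P(data | bowl D) = (3/10)(7/10)(7/10)(7/10)(3/10) = 0.03087; P(data | bowl E) = (1/5)(4/5)(4/5)(4/5)(1/5) = 0.02048.
Weighting by the prior gives 1/4 · 0.0014954 = 0.00037384, 3/16 · 0.028612 = 0.0053648, 1/8 · 0.026367 = 0.0032959, 1/4 · 0.03087 = 0.0077175, 3/16 · 0.02048 = 0.00384; summing to 0.020592.
Therefore the posterior P(bowl B | data) = (0.0053648) / (0.020592) = 0.26053.

0.2605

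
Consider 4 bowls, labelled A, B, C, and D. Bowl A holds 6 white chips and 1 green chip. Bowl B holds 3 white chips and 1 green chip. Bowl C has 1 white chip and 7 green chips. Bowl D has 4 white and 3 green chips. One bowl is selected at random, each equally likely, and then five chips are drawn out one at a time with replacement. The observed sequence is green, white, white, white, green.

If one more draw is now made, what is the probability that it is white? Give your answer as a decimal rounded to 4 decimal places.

0.6743

The likelihood of the observed sequence under each hypothesis: P(data | bowl A) = (1/7)(6/7)(6/7)(6/7)(1/7) = 0.012852; P(data | bowl B) = (1/4)(3/4)(3/4)(3/4)(1/4) = 0.026367; P(data | bowl C) = (7/8)(1/8)(1/8)(1/8)(7/8) = 0.0014954; P(data | bowl D) = (3/7)(4/7)(4/7)(4/7)(3/7) = 0.034271.
The prior-weighted likelihoods are 1/4 · 0.012852 = 0.0032129, 1/4 · 0.026367 = 0.0065918, 1/4 · 0.0014954 = 0.00037384, 1/4 · 0.034271 = 0.0085679; summing to 0.018746.
Dividing through by the total gives posterior P(bowl A | data) = 0.17139, P(bowl B | data) = 0.35163, P(bowl C | data) = 0.019942, P(bowl D | data) = 0.45704.
The predictive probability is P(white next | data) = (6/7)(0.17139) + (3/4)(0.35163) + (1/8)(0.019942) + (4/7)(0.45704) = 0.67429.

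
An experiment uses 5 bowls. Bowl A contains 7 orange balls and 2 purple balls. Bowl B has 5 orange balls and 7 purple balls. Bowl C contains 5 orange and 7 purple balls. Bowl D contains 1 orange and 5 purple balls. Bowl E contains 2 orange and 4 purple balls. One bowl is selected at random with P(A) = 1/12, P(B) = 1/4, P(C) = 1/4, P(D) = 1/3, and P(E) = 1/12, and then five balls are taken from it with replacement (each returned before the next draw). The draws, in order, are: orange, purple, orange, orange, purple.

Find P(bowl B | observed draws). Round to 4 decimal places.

For each hypothesis, P(data | H) works out to: P(data | bowl A) = (7/9)(2/9)(7/9)(7/9)(2/9) = 0.023235; P(data | bowl B) = (5/12)(7/12)(5/12)(5/12)(7/12) = 0.024615; P(data | bowl C) = (5/12)(7/12)(5/12)(5/12)(7/12) = 0.024615; P(data | bowl D) = (1/6)(5/6)(1/6)(1/6)(5/6) = 0.003215; P(data | bowl E) = (2/6)(4/6)(2/6)(2/6)(4/6) = 0.016461.
Multiplying each by its prior: 1/12 · 0.023235 = 0.0019362, 1/4 · 0.024615 = 0.0061538, 1/4 · 0.024615 = 0.0061538, 1/3 · 0.003215 = 0.0010717, 1/12 · 0.016461 = 0.0013717; summing to 0.016687.
By Bayes' rule, P(bowl B | data) = (0.0061538) / (0.016687) = 0.36877.

0.3688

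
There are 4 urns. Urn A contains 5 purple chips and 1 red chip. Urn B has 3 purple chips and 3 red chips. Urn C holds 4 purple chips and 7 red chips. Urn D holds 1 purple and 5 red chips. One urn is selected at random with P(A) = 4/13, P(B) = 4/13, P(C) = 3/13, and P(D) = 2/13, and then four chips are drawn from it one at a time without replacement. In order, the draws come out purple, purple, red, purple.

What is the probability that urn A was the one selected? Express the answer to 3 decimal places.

0.717

For each hypothesis, P(data | H) works out to: P(data | urn A) = (5/6)(4/5)(1/4)(3/3) = 0.16667; P(data | urn B) = (3/6)(2/5)(3/4)(1/3) = 0.05; P(data | urn C) = (4/11)(3/10)(7/9)(2/8) = 0.021212; P(data | urn D) = (1/6)(0/5) = 0.
Multiplying each by its prior: 4/13 · 0.16667 = 0.051282, 4/13 · 0.05 = 0.015385, 3/13 · 0.021212 = 0.0048951, 2/13 · 0 = 0; these sum to 0.071562.
By Bayes' rule, P(urn A | data) = (0.051282) / (0.071562) = 0.71661.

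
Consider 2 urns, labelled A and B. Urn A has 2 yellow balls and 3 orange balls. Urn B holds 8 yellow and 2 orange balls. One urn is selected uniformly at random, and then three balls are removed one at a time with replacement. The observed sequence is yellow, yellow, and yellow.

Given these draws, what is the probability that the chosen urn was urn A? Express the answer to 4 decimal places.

0.1111

Under each hypothesis, the probability of the observed sequence is: P(data | urn A) = (2/5)(2/5)(2/5) = 8/125; P(data | urn B) = (8/10)(8/10)(8/10) = 64/125.
The prior-weighted likelihoods are 1/2 · 8/125 = 4/125, 1/2 · 64/125 = 32/125; these sum to 36/125.
So P(urn A | data) = (4/125) / (36/125) = 1/9.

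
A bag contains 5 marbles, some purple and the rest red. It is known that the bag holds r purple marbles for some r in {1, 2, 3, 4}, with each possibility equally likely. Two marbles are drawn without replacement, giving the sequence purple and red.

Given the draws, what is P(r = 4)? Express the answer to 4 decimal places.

0.2000

Under each hypothesis, the probability of the observed sequence is: P(data | r = 1) = (1/5)(4/4) = 1/5; P(data | r = 2) = (2/5)(3/4) = 3/10; P(data | r = 3) = (3/5)(2/4) = 3/10; P(data | r = 4) = (4/5)(1/4) = 1/5.
Weighting by the prior gives 1/4 · 1/5 = 1/20, 1/4 · 3/10 = 3/40, 1/4 · 3/10 = 3/40, 1/4 · 1/5 = 1/20; these sum to 1/4.
Hence P(r = 4 | data) = (1/20) / (1/4) = 1/5.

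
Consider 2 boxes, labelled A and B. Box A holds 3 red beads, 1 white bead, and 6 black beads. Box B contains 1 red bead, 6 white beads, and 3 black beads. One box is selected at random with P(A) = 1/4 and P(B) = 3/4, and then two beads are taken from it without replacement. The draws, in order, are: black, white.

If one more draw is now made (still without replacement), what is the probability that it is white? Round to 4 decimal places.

0.5625

Under each hypothesis, the probability of the observed sequence is: P(data | box A) = (6/10)(1/9) = 1/15; P(data | box B) = (3/10)(6/9) = 1/5.
Multiplying each by its prior: 1/4 · 1/15 = 1/60, 3/4 · 1/5 = 3/20; with total 1/6.
Normalising, the posterior is P(box A | data) = 1/10, P(box B | data) = 9/10.
The predictive probability is P(white next | data) = (0)(1/10) + (5/8)(9/10) = 9/16.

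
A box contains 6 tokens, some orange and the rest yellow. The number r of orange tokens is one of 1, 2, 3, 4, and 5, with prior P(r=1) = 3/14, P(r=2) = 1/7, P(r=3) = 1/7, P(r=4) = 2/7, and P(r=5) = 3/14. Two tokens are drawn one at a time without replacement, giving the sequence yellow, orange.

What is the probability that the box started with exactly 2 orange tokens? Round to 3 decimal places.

For each hypothesis, P(data | H) works out to: P(data | r = 1) = (5/6)(1/5) = 1/6; P(data | r = 2) = (4/6)(2/5) = 4/15; P(data | r = 3) = (3/6)(3/5) = 3/10; P(data | r = 4) = (2/6)(4/5) = 4/15; P(data | r = 5) = (1/6)(5/5) = 1/6.
Multiplying each by its prior: 3/14 · 1/6 = 1/28, 1/7 · 4/15 = 4/105, 1/7 · 3/10 = 3/70, 2/7 · 4/15 = 8/105, 3/14 · 1/6 = 1/28; with total 8/35.
Hence P(r = 2 | data) = (4/105) / (8/35) = 1/6.

0.167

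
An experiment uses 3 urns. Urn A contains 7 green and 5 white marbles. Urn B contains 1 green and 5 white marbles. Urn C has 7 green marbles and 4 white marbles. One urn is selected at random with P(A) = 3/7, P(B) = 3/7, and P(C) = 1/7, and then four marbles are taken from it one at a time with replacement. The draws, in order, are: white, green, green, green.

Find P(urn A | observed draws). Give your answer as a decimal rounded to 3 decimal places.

0.702

For each hypothesis, P(data | H) works out to: P(data | urn A) = (5/12)(7/12)(7/12)(7/12) = 0.082706; P(data | urn B) = (5/6)(1/6)(1/6)(1/6) = 0.003858; P(data | urn C) = (4/11)(7/11)(7/11)(7/11) = 0.093709.
The prior-weighted likelihoods are 3/7 · 0.082706 = 0.035446, 3/7 · 0.003858 = 0.0016534, 1/7 · 0.093709 = 0.013387; with total 0.050486.
By Bayes' rule, P(urn A | data) = (0.035446) / (0.050486) = 0.70209.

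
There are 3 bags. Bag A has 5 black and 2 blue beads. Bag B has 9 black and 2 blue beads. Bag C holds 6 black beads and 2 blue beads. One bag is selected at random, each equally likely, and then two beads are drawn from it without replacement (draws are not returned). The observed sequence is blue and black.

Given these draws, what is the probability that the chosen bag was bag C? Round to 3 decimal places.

For each hypothesis, P(data | H) works out to: P(data | bag A) = (2/7)(5/6) = 0.2381; P(data | bag B) = (2/11)(9/10) = 0.16364; P(data | bag C) = (2/8)(6/7) = 0.21429.
The prior-weighted likelihoods are 1/3 · 0.2381 = 0.079365, 1/3 · 0.16364 = 0.054545, 1/3 · 0.21429 = 0.071429; these sum to 0.20534.
So P(bag C | data) = (0.071429) / (0.20534) = 0.34786.

0.348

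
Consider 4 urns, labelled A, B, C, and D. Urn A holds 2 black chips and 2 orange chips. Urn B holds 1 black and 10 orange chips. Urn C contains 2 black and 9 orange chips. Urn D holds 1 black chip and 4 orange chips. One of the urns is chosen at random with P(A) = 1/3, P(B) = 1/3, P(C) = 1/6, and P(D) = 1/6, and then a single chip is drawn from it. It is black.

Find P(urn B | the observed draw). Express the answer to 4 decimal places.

0.1163

Compute the likelihood of this draw for each case: P(data | urn A) = (2/4) = 1/2; P(data | urn B) = (1/11) = 1/11; P(data | urn C) = (2/11) = 2/11; P(data | urn D) = (1/5) = 1/5.
Weighting by the prior gives 1/3 · 1/2 = 1/6, 1/3 · 1/11 = 1/33, 1/6 · 2/11 = 1/33, 1/6 · 1/5 = 1/30; summing to 43/165.
So P(urn B | data) = (1/33) / (43/165) = 5/43.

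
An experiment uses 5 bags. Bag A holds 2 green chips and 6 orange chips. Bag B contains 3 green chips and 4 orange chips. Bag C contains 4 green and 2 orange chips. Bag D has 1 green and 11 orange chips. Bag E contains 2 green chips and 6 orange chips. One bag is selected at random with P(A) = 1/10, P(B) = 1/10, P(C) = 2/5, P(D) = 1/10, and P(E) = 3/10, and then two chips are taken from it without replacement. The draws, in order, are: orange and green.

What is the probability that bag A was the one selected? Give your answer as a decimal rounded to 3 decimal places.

0.093

The likelihood of the observed sequence under each hypothesis: P(data | bag A) = (6/8)(2/7) = 0.21429; P(data | bag B) = (4/7)(3/6) = 0.28571; P(data | bag C) = (2/6)(4/5) = 0.26667; P(data | bag D) = (11/12)(1/11) = 0.083333; P(data | bag E) = (6/8)(2/7) = 0.21429.
Multiplying each by its prior: 1/10 · 0.21429 = 0.021429, 1/10 · 0.28571 = 0.028571, 2/5 · 0.26667 = 0.10667, 1/10 · 0.083333 = 0.0083333, 3/10 · 0.21429 = 0.064286; these sum to 0.22929.
By Bayes' rule, P(bag A | data) = (0.021429) / (0.22929) = 0.093458.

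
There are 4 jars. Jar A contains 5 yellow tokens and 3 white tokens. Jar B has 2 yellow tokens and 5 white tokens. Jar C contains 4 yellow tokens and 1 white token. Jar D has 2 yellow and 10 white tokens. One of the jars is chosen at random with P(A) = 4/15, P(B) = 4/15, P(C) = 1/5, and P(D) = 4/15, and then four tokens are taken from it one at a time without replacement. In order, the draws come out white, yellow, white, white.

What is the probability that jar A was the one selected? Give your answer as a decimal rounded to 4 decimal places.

The likelihood of the observed sequence under each hypothesis: P(data | jar A) = (3/8)(5/7)(2/6)(1/5) = 0.017857; P(data | jar B) = (5/7)(2/6)(4/5)(3/4) = 0.14286; P(data | jar C) = (1/5)(4/4)(0/3) = 0; P(data | jar D) = (10/12)(2/11)(9/10)(8/9) = 0.12121.
The prior-weighted likelihoods are 4/15 · 0.017857 = 0.0047619, 4/15 · 0.14286 = 0.038095, 1/5 · 0 = 0, 4/15 · 0.12121 = 0.032323; with total 0.07518.
By Bayes' rule, P(jar A | data) = (0.0047619) / (0.07518) = 0.06334.

0.0633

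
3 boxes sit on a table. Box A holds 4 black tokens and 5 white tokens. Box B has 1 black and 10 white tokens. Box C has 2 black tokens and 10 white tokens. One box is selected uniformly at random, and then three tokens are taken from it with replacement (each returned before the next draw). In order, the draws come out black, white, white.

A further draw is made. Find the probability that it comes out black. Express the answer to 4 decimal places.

0.2655

Under each hypothesis, the probability of the observed sequence is: P(data | box A) = (4/9)(5/9)(5/9) = 0.13717; P(data | box B) = (1/11)(10/11)(10/11) = 0.075131; P(data | box C) = (2/12)(10/12)(10/12) = 0.11574.
Multiplying each by its prior: 1/3 · 0.13717 = 0.045725, 1/3 · 0.075131 = 0.025044, 1/3 · 0.11574 = 0.03858; with total 0.10935.
Dividing through by the total gives posterior P(box A | data) = 0.41815, P(box B | data) = 0.22903, P(box C | data) = 0.35282.
So P(black next | data) = Σ P(black next | H) P(H | data) = (4/9)(0.41815) + (1/11)(0.22903) + (1/6)(0.35282) = 0.26547.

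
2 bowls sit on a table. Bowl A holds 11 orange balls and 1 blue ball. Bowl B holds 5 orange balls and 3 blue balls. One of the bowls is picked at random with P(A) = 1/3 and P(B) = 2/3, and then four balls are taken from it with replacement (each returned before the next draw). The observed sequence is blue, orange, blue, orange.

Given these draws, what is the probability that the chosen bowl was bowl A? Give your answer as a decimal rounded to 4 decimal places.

The likelihood of the observed sequence under each hypothesis: P(data | bowl A) = (1/12)(11/12)(1/12)(11/12) = 0.0058353; P(data | bowl B) = (3/8)(5/8)(3/8)(5/8) = 0.054932.
Weighting by the prior gives 1/3 · 0.0058353 = 0.0019451, 2/3 · 0.054932 = 0.036621; these sum to 0.038566.
Hence P(bowl A | data) = (0.0019451) / (0.038566) = 0.050435.

0.0504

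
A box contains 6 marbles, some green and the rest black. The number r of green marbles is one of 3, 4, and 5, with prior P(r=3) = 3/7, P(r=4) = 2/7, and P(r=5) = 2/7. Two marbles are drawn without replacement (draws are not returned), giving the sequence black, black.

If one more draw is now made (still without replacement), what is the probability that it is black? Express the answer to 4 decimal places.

For each hypothesis, P(data | H) works out to: P(data | r = 3) = (3/6)(2/5) = 1/5; P(data | r = 4) = (2/6)(1/5) = 1/15; P(data | r = 5) = (1/6)(0/5) = 0.
The prior-weighted likelihoods are 3/7 · 1/5 = 3/35, 2/7 · 1/15 = 2/105, 2/7 · 0 = 0; with total 11/105.
The posterior is then P(r = 3 | data) = 9/11, P(r = 4 | data) = 2/11, P(r = 5 | data) = 0.
The predictive probability is P(black next | data) = (1/4)(9/11) + (0)(2/11) = 9/44.

0.2045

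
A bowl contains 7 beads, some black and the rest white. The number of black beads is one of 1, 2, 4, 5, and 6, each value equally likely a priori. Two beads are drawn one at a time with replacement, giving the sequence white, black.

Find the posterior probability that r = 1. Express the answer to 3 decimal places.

The likelihood of the observed sequence under each hypothesis: P(data | r = 1) = (6/7)(1/7) = 6/49; P(data | r = 2) = (5/7)(2/7) = 10/49; P(data | r = 4) = (3/7)(4/7) = 12/49; P(data | r = 5) = (2/7)(5/7) = 10/49; P(data | r = 6) = (1/7)(6/7) = 6/49.
The prior-weighted likelihoods are 1/5 · 6/49 = 6/245, 1/5 · 10/49 = 2/49, 1/5 · 12/49 = 12/245, 1/5 · 10/49 = 2/49, 1/5 · 6/49 = 6/245; summing to 44/245.
So P(r = 1 | data) = (6/245) / (44/245) = 3/22.

0.136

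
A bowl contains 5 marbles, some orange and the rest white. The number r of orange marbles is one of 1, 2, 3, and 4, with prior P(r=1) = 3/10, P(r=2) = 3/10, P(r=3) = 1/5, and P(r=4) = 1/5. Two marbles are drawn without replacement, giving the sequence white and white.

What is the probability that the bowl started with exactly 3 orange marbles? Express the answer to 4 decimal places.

0.0690

For each hypothesis, P(data | H) works out to: P(data | r = 1) = (4/5)(3/4) = 3/5; P(data | r = 2) = (3/5)(2/4) = 3/10; P(data | r = 3) = (2/5)(1/4) = 1/10; P(data | r = 4) = (1/5)(0/4) = 0.
Weighting by the prior gives 3/10 · 3/5 = 9/50, 3/10 · 3/10 = 9/100, 1/5 · 1/10 = 1/50, 1/5 · 0 = 0; with total 29/100.
Therefore the posterior P(r = 3 | data) = (1/50) / (29/100) = 2/29.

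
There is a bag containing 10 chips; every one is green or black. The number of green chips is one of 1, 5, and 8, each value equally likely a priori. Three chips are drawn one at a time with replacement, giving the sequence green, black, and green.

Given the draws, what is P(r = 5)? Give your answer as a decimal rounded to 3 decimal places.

0.477

Compute the likelihood of the observed sequence for each case: P(data | r = 1) = (1/10)(9/10)(1/10) = 0.009; P(data | r = 5) = (5/10)(5/10)(5/10) = 0.125; P(data | r = 8) = (8/10)(2/10)(8/10) = 0.128.
Multiplying each by its prior: 1/3 · 0.009 = 0.003, 1/3 · 0.125 = 0.041667, 1/3 · 0.128 = 0.042667; these sum to 0.087333.
By Bayes' rule, P(r = 5 | data) = (0.041667) / (0.087333) = 0.4771.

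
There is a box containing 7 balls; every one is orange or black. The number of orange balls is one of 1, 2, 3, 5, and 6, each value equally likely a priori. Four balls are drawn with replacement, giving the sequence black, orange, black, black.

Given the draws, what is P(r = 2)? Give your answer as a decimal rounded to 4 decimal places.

The likelihood of the observed sequence under each hypothesis: P(data | r = 1) = (6/7)(1/7)(6/7)(6/7) = 0.089963; P(data | r = 2) = (5/7)(2/7)(5/7)(5/7) = 0.10412; P(data | r = 3) = (4/7)(3/7)(4/7)(4/7) = 0.079967; P(data | r = 5) = (2/7)(5/7)(2/7)(2/7) = 0.01666; P(data | r = 6) = (1/7)(6/7)(1/7)(1/7) = 0.002499.
The prior-weighted likelihoods are 1/5 · 0.089963 = 0.017993, 1/5 · 0.10412 = 0.020825, 1/5 · 0.079967 = 0.015993, 1/5 · 0.01666 = 0.0033319, 1/5 · 0.002499 = 0.00049979; these sum to 0.058642.
Therefore the posterior P(r = 2 | data) = (0.020825) / (0.058642) = 0.35511.

0.3551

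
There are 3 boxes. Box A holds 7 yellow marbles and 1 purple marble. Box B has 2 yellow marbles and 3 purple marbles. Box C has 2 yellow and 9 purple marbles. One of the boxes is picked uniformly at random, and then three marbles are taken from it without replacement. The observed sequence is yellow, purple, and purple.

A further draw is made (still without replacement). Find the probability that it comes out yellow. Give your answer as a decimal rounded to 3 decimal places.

The likelihood of the observed sequence under each hypothesis: P(data | box A) = (7/8)(1/7)(0/6) = 0; P(data | box B) = (2/5)(3/4)(2/3) = 1/5; P(data | box C) = (2/11)(9/10)(8/9) = 8/55.
Weighting by the prior gives 1/3 · 0 = 0, 1/3 · 1/5 = 1/15, 1/3 · 8/55 = 8/165; with total 19/165.
Dividing through by the total gives posterior P(box A | data) = 0, P(box B | data) = 11/19, P(box C | data) = 8/19.
The predictive probability is P(yellow next | data) = (1/2)(11/19) + (1/8)(8/19) = 13/38.

0.342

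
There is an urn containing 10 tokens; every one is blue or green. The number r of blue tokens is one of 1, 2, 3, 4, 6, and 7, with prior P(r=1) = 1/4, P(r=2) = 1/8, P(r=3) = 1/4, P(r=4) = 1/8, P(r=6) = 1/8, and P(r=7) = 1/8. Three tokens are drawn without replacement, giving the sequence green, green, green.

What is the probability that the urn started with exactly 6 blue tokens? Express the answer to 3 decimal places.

For each hypothesis, P(data | H) works out to: P(data | r = 1) = (9/10)(8/9)(7/8) = 7/10; P(data | r = 2) = (8/10)(7/9)(6/8) = 7/15; P(data | r = 3) = (7/10)(6/9)(5/8) = 7/24; P(data | r = 4) = (6/10)(5/9)(4/8) = 1/6; P(data | r = 6) = (4/10)(3/9)(2/8) = 1/30; P(data | r = 7) = (3/10)(2/9)(1/8) = 1/120.
Weighting by the prior gives 1/4 · 7/10 = 7/40, 1/8 · 7/15 = 7/120, 1/4 · 7/24 = 7/96, 1/8 · 1/6 = 1/48, 1/8 · 1/30 = 1/240, 1/8 · 1/120 = 1/960; summing to 319/960.
Therefore the posterior P(r = 6 | data) = (1/240) / (319/960) = 4/319.

0.013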